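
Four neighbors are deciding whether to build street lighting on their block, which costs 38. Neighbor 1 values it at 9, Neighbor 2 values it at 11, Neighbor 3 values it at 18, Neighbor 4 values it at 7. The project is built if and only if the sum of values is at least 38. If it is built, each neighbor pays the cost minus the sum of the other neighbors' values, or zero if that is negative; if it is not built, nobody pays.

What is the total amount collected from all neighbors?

Total value 45 ≥ cost 38, so it is built.
Neighbor 1: others sum to 36; max(0, 38 - 36) = 2.
Neighbor 2: others sum to 34; max(0, 38 - 34) = 4.
Neighbor 3: others sum to 27; max(0, 38 - 27) = 11.
Neighbor 4: others sum to 38; max(0, 38 - 38) = 0.
Total collected = 2 + 4 + 11 + 0 = 17.

17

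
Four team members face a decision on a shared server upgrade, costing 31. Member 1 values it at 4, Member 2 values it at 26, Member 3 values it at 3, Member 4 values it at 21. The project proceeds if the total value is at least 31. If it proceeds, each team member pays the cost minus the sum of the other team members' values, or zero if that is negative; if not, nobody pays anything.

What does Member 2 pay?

3

Total value 54 ≥ cost 31, so the project is built.
The other team members' values sum to 28.
Cost minus that sum is 31 - 28 = 3.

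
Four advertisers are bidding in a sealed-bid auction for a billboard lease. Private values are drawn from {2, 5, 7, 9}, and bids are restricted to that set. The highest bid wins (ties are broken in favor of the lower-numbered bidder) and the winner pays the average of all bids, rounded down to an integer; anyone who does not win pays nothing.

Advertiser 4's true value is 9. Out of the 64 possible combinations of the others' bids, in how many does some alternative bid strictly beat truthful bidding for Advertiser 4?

5

Others bid (2, 2, 2): truth gives 6; bid 5 gives 7 > 6. Violating.
Others bid (2, 5, 5): truth gives 4; bid 7 gives 5 > 4. Violating.
Others bid (5, 2, 5): truth gives 4; bid 7 gives 5 > 4. Violating.
Others bid (5, 5, 2): truth gives 4; bid 7 gives 5 > 4. Violating.
Others bid (2, 2, 5): truth gives 5; no alternative beats it.
Others bid (2, 2, 7): truth gives 4; no alternative beats it.
(Checking all 64 profiles: 5 have a profitable deviation, 59 do not.)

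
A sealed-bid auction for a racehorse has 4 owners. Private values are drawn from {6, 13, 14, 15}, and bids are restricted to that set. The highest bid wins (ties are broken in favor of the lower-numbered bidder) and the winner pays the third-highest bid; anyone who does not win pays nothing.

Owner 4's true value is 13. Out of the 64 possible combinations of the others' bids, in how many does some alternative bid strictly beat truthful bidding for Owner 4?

Others bid (6, 6, 13): truth gives 0; bid 14 gives 7 > 0. Violating.
Others bid (6, 6, 14): truth gives 0; bid 15 gives 7 > 0. Violating.
Others bid (6, 13, 6): truth gives 0; bid 14 gives 7 > 0. Violating.
Others bid (6, 14, 6): truth gives 0; bid 15 gives 7 > 0. Violating.
Others bid (6, 6, 6): truth gives 7; no alternative beats it.
Others bid (6, 6, 15): truth gives 0; no alternative beats it.
(Checking all 64 profiles: 6 have a profitable deviation, 58 do not.)

6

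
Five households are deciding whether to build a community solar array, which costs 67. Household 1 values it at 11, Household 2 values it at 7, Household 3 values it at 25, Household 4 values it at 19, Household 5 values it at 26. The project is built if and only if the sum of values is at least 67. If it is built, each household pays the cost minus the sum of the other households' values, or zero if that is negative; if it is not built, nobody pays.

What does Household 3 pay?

4

Total value 88 ≥ cost 67, so the project is built.
The other households' values sum to 63.
Cost minus that sum is 67 - 63 = 4.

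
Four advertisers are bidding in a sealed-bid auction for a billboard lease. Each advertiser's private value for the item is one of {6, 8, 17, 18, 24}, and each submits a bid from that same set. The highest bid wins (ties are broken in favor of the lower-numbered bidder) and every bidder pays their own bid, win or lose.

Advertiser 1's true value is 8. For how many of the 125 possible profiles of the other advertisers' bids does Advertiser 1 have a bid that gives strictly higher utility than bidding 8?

Others bid (6, 6, 6): truth gives 0; bid 6 gives 2 > 0. Violating.
Others bid (6, 6, 17): truth gives -8; bid 6 gives -6 > -8. Violating.
Others bid (6, 6, 18): truth gives -8; bid 6 gives -6 > -8. Violating.
Others bid (6, 6, 24): truth gives -8; bid 6 gives -6 > -8. Violating.
Others bid (6, 6, 8): truth gives 0; no alternative beats it.
Others bid (6, 8, 6): truth gives 0; no alternative beats it.
(Checking all 125 profiles: 118 have a profitable deviation, 7 do not.)

118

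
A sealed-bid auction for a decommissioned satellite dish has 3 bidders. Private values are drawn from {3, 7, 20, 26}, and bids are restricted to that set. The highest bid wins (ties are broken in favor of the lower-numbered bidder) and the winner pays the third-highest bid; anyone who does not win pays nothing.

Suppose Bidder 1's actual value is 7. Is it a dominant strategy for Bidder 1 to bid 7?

No

Consider the case where Bidder 2 bids 3 and Bidder 3 bids 20.
Truthful bid 7: loses, pays 0, utility 0.
Bid 20 instead: wins, pays 3, utility 7 - 3 = 4.
Since 4 > 0, bidding 20 is strictly better here, so truthful bidding is not dominant.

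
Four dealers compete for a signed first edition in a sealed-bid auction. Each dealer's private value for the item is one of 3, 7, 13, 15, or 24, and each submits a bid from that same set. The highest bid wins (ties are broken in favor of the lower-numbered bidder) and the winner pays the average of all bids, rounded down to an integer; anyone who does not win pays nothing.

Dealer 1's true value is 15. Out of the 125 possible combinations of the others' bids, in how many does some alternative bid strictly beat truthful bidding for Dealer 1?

23

Others bid (3, 3, 3): truth gives 9; bid 3 gives 12 > 9. Violating.
Others bid (3, 3, 7): truth gives 8; bid 7 gives 10 > 8. Violating.
Others bid (3, 3, 24): truth gives 0; bid 24 gives 2 > 0. Violating.
Others bid (3, 7, 3): truth gives 8; bid 7 gives 10 > 8. Violating.
Others bid (3, 3, 13): truth gives 7; no alternative beats it.
Others bid (3, 3, 15): truth gives 6; no alternative beats it.
(Checking all 125 profiles: 23 have a profitable deviation, 102 do not.)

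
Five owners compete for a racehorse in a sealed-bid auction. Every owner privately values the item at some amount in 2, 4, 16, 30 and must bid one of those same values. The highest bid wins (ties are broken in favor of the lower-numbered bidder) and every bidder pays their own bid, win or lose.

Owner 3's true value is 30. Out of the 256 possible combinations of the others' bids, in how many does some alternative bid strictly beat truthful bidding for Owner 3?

Others bid (2, 2, 2, 2): truth gives 0; bid 4 gives 26 > 0. Violating.
Others bid (2, 2, 2, 4): truth gives 0; bid 4 gives 26 > 0. Violating.
Others bid (2, 2, 2, 16): truth gives 0; bid 16 gives 14 > 0. Violating.
Others bid (2, 2, 4, 2): truth gives 0; bid 4 gives 26 > 0. Violating.
Others bid (2, 2, 2, 30): truth gives 0; no alternative beats it.
Others bid (2, 2, 4, 30): truth gives 0; no alternative beats it.
(Checking all 256 profiles: 148 have a profitable deviation, 108 do not.)

148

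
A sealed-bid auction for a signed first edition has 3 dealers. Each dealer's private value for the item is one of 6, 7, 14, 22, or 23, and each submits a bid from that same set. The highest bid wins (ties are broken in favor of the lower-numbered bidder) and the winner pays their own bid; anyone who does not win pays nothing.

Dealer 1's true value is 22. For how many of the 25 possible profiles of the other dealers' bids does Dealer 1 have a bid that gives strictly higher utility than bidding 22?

9

Others bid (6, 6): truth gives 0; bid 6 gives 16 > 0. Violating.
Others bid (6, 7): truth gives 0; bid 7 gives 15 > 0. Violating.
Others bid (6, 14): truth gives 0; bid 14 gives 8 > 0. Violating.
Others bid (7, 6): truth gives 0; bid 7 gives 15 > 0. Violating.
Others bid (6, 22): truth gives 0; no alternative beats it.
Others bid (6, 23): truth gives 0; no alternative beats it.
(Checking all 25 profiles: 9 have a profitable deviation, 16 do not.)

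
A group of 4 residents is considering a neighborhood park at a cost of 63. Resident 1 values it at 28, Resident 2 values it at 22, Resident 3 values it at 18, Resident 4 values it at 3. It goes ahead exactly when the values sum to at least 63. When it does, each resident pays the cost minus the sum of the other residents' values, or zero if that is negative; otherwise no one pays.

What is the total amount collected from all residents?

Total value 71 ≥ cost 63, so it is built.
Resident 1: others sum to 43; max(0, 63 - 43) = 20.
Resident 2: others sum to 49; max(0, 63 - 49) = 14.
Resident 3: others sum to 53; max(0, 63 - 53) = 10.
Resident 4: others sum to 68; max(0, 63 - 68) = 0.
Total collected = 20 + 14 + 10 + 0 = 44.

44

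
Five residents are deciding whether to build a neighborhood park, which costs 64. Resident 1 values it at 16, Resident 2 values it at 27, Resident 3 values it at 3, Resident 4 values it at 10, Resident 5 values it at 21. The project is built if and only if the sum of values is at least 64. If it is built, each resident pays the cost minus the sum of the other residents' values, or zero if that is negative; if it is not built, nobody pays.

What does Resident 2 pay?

Total value 77 ≥ cost 64, so the project is built.
The other residents' values sum to 50.
Cost minus that sum is 64 - 50 = 14.

14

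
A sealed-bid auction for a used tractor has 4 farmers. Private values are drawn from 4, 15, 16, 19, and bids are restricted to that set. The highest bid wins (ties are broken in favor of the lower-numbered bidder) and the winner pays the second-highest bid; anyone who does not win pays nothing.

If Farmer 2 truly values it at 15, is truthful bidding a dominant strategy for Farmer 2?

Check each profile of the others' bids and compare truth against every alternative bid.
Others bid (4, 4, 4): truth gives 11, best alternative gives 11.
Others bid (4, 4, 15): truth gives 0, best alternative gives 0.
Others bid (4, 4, 16): truth gives 0, best alternative gives 0.
Others bid (4, 4, 19): truth gives 0, best alternative gives 0.
Others bid (4, 15, 4): truth gives 0, best alternative gives 0.
Others bid (4, 15, 15): truth gives 0, best alternative gives 0.
(Remaining 58 profiles checked similarly; truth is weakly best in each.)
In every case the truthful bid is at least as good as any alternative, so it is a dominant strategy.

Yes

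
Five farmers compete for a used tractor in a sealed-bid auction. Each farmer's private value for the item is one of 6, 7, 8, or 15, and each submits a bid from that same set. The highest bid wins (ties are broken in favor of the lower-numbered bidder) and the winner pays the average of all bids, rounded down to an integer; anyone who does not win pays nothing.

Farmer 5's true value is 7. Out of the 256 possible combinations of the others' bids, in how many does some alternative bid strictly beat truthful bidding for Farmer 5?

10

Others bid (6, 6, 6, 7): truth gives 0; bid 8 gives 1 > 0. Violating.
Others bid (6, 6, 7, 6): truth gives 0; bid 8 gives 1 > 0. Violating.
Others bid (6, 6, 7, 7): truth gives 0; bid 8 gives 1 > 0. Violating.
Others bid (6, 7, 6, 6): truth gives 0; bid 8 gives 1 > 0. Violating.
Others bid (6, 6, 6, 6): truth gives 1; no alternative beats it.
Others bid (6, 6, 6, 8): truth gives 0; no alternative beats it.
(Checking all 256 profiles: 10 have a profitable deviation, 246 do not.)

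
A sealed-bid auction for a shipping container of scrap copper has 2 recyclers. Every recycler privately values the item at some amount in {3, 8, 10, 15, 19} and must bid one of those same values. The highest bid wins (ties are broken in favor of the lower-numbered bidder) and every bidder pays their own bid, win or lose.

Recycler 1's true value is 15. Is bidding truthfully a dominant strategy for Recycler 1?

Consider the case where Recycler 2 bids 3.
Truthful bid 15: wins, pays 15, utility 15 - 15 = 0.
Bid 3 instead: wins, pays 3, utility 15 - 3 = 12.
Since 12 > 0, bidding 3 is strictly better here, so truthful bidding is not dominant.

No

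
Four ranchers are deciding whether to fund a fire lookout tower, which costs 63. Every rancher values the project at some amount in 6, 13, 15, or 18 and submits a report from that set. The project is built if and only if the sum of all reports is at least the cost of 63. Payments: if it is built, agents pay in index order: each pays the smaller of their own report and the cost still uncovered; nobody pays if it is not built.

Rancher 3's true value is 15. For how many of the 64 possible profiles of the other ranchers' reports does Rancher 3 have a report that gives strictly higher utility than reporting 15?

4

Others report (15, 18, 18): truth gives 0; report 13 gives 2 > 0. Violating.
Others report (18, 15, 18): truth gives 0; report 13 gives 2 > 0. Violating.
Others report (18, 18, 15): truth gives 0; report 13 gives 2 > 0. Violating.
Others report (18, 18, 18): truth gives 0; report 13 gives 2 > 0. Violating.
Others report (6, 6, 6): truth gives 0; no alternative beats it.
Others report (6, 6, 13): truth gives 0; no alternative beats it.
(Checking all 64 profiles: 4 have a profitable deviation, 60 do not.)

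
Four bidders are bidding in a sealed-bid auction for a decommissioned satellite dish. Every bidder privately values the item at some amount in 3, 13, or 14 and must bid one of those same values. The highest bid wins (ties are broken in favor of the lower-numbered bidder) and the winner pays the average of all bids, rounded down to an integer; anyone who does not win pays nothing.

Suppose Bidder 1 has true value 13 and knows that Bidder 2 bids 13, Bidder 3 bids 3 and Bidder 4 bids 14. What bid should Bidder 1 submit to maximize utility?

14

Bid 3: loses, pays 0, utility 0.
Bid 13: loses, pays 0, utility 0.
Bid 14: wins, pays 11, utility 13 - 11 = 2.
The best choice is 14 with utility 2.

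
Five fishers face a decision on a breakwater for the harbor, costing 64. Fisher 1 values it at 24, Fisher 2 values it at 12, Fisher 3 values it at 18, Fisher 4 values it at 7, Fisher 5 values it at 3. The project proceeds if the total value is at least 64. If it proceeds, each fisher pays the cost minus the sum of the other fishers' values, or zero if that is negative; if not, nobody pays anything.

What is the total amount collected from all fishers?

64

Total value 64 ≥ cost 64, so it is built.
Fisher 1: others sum to 40; max(0, 64 - 40) = 24.
Fisher 2: others sum to 52; max(0, 64 - 52) = 12.
Fisher 3: others sum to 46; max(0, 64 - 46) = 18.
Fisher 4: others sum to 57; max(0, 64 - 57) = 7.
Fisher 5: others sum to 61; max(0, 64 - 61) = 3.
Total collected = 24 + 12 + 18 + 7 + 3 = 64.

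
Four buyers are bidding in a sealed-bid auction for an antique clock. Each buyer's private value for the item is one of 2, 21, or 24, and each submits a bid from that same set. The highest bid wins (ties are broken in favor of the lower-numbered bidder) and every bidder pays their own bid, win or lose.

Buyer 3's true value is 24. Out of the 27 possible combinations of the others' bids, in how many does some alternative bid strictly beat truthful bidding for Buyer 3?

17

Others bid (2, 2, 2): truth gives 0; bid 21 gives 3 > 0. Violating.
Others bid (2, 2, 21): truth gives 0; bid 21 gives 3 > 0. Violating.
Others bid (2, 24, 2): truth gives -24; bid 2 gives -2 > -24. Violating.
Others bid (2, 24, 21): truth gives -24; bid 2 gives -2 > -24. Violating.
Others bid (2, 2, 24): truth gives 0; no alternative beats it.
Others bid (2, 21, 2): truth gives 0; no alternative beats it.
(Checking all 27 profiles: 17 have a profitable deviation, 10 do not.)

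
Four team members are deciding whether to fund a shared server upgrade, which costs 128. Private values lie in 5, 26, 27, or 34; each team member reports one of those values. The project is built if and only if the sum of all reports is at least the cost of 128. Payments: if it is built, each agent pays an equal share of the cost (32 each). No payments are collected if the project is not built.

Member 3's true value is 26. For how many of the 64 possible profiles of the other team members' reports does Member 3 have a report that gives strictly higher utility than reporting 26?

Others report (34, 34, 34): truth gives -6; report 5 gives 0 > -6. Violating.
Others report (5, 5, 5): truth gives 0; no alternative beats it.
Others report (5, 5, 26): truth gives 0; no alternative beats it.
(Checking all 64 profiles: 1 has a profitable deviation, 63 do not.)

1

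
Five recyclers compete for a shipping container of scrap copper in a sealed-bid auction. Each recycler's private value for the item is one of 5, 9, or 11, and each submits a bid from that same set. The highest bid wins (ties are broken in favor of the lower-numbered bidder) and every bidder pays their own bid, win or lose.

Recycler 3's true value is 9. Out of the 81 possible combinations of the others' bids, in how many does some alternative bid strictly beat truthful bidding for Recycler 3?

77

Others bid (5, 5, 5, 11): truth gives -9; bid 11 gives -2 > -9. Violating.
Others bid (5, 5, 9, 11): truth gives -9; bid 11 gives -2 > -9. Violating.
Others bid (5, 5, 11, 5): truth gives -9; bid 11 gives -2 > -9. Violating.
Others bid (5, 5, 11, 9): truth gives -9; bid 11 gives -2 > -9. Violating.
Others bid (5, 5, 5, 5): truth gives 0; no alternative beats it.
Others bid (5, 5, 5, 9): truth gives 0; no alternative beats it.
(Checking all 81 profiles: 77 have a profitable deviation, 4 do not.)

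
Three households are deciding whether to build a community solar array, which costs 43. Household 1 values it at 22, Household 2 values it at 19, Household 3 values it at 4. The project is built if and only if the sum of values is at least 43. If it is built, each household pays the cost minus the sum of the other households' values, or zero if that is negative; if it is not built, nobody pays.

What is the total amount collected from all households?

Total value 45 ≥ cost 43, so it is built.
Household 1: others sum to 23; max(0, 43 - 23) = 20.
Household 2: others sum to 26; max(0, 43 - 26) = 17.
Household 3: others sum to 41; max(0, 43 - 41) = 2.
Total collected = 20 + 17 + 2 = 39.

39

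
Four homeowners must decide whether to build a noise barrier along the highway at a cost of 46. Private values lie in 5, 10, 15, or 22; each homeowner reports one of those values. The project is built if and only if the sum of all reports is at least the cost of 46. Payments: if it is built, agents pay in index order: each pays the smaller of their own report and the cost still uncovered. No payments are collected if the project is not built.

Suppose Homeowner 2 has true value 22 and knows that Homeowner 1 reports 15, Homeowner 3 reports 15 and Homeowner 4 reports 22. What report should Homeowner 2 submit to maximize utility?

5

Report 5: project built, pays 5, utility 22 - 5 = 17.
Report 10: project built, pays 10, utility 22 - 10 = 12.
Report 15: project built, pays 15, utility 22 - 15 = 7.
Report 22: project built, pays 22, utility 22 - 22 = 0.
The best choice is 5 with utility 17.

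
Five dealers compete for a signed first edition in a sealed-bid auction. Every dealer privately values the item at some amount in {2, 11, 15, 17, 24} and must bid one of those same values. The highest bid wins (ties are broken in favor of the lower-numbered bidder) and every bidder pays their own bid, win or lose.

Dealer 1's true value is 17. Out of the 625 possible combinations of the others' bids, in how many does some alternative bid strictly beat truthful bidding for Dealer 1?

450

Others bid (2, 2, 2, 2): truth gives 0; bid 2 gives 15 > 0. Violating.
Others bid (2, 2, 2, 11): truth gives 0; bid 11 gives 6 > 0. Violating.
Others bid (2, 2, 2, 15): truth gives 0; bid 15 gives 2 > 0. Violating.
Others bid (2, 2, 2, 24): truth gives -17; bid 2 gives -2 > -17. Violating.
Others bid (2, 2, 2, 17): truth gives 0; no alternative beats it.
Others bid (2, 2, 11, 17): truth gives 0; no alternative beats it.
(Checking all 625 profiles: 450 have a profitable deviation, 175 do not.)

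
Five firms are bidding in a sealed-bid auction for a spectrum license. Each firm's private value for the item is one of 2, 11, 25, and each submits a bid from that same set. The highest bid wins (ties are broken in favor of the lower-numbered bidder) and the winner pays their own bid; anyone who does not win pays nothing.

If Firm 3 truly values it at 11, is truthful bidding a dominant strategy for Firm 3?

Check each profile of the others' bids and compare truth against every alternative bid.
Others bid (2, 2, 2, 2): truth gives 0, best alternative gives 0.
Others bid (2, 2, 2, 11): truth gives 0, best alternative gives 0.
Others bid (2, 2, 2, 25): truth gives 0, best alternative gives 0.
Others bid (2, 2, 11, 2): truth gives 0, best alternative gives 0.
Others bid (2, 2, 11, 11): truth gives 0, best alternative gives 0.
Others bid (2, 2, 11, 25): truth gives 0, best alternative gives 0.
(Remaining 75 profiles checked similarly; truth is weakly best in each.)
In every case the truthful bid is at least as good as any alternative, so it is a dominant strategy.

Yes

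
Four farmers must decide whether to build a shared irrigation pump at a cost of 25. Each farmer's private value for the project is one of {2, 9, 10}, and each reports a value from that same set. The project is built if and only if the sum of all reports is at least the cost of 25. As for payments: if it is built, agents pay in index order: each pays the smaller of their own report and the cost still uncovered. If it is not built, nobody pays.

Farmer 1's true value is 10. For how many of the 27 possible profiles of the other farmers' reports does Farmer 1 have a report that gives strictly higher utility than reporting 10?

Others report (2, 9, 9): truth gives 0; report 9 gives 1 > 0. Violating.
Others report (2, 9, 10): truth gives 0; report 9 gives 1 > 0. Violating.
Others report (2, 10, 9): truth gives 0; report 9 gives 1 > 0. Violating.
Others report (2, 10, 10): truth gives 0; report 9 gives 1 > 0. Violating.
Others report (2, 2, 2): truth gives 0; no alternative beats it.
Others report (2, 2, 9): truth gives 0; no alternative beats it.
(Checking all 27 profiles: 20 have a profitable deviation, 7 do not.)

20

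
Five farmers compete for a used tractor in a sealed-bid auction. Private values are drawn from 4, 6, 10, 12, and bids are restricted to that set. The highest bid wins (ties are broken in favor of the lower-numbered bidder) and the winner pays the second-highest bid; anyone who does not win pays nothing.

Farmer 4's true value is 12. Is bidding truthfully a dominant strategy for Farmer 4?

Check each profile of the others' bids and compare truth against every alternative bid.
Others bid (4, 4, 10, 4): truth gives 2, best alternative gives 0.
Others bid (4, 4, 10, 6): truth gives 2, best alternative gives 0.
Others bid (4, 4, 10, 10): truth gives 2, best alternative gives 0.
Others bid (4, 6, 10, 4): truth gives 2, best alternative gives 0.
Others bid (4, 6, 10, 6): truth gives 2, best alternative gives 0.
Others bid (4, 6, 10, 10): truth gives 2, best alternative gives 0.
(Remaining 250 profiles checked similarly; truth is weakly best in each.)
In every case the truthful bid is at least as good as any alternative, so it is a dominant strategy.

Yes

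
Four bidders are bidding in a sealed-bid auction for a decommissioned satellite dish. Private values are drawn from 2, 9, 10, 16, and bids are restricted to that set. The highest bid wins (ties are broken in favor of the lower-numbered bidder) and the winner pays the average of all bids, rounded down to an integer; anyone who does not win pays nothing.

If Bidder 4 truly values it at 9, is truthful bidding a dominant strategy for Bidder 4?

No

Consider the case where Bidder 1 bids 2, Bidder 2 bids 2 and Bidder 3 bids 9.
Truthful bid 9: loses, pays 0, utility 0.
Bid 10 instead: wins, pays 5, utility 9 - 5 = 4.
Since 4 > 0, bidding 10 is strictly better here, so truthful bidding is not dominant.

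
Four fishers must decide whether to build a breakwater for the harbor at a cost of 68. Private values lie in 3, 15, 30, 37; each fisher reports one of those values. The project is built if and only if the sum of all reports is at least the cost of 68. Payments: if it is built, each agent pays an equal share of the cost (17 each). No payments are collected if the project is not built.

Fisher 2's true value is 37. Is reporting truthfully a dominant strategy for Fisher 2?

Check each profile of the others' reports and compare truth against every alternative report.
Others report (3, 3, 30): truth gives 20, best alternative gives 0.
Others report (3, 15, 15): truth gives 20, best alternative gives 0.
Others report (3, 30, 3): truth gives 20, best alternative gives 0.
Others report (15, 3, 15): truth gives 20, best alternative gives 0.
Others report (15, 15, 3): truth gives 20, best alternative gives 0.
Others report (30, 3, 3): truth gives 20, best alternative gives 0.
(Remaining 58 profiles checked similarly; truth is weakly best in each.)
In every case the truthful report is at least as good as any alternative, so it is a dominant strategy.

Yes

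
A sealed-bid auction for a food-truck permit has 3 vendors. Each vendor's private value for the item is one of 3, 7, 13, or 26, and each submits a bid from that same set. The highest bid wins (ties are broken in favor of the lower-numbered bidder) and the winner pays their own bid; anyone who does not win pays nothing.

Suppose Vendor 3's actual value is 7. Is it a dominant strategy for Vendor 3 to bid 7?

Yes

Check each profile of the others' bids and compare truth against every alternative bid.
Others bid (3, 3): truth gives 0, best alternative gives 0.
Others bid (3, 7): truth gives 0, best alternative gives 0.
Others bid (3, 13): truth gives 0, best alternative gives 0.
Others bid (3, 26): truth gives 0, best alternative gives 0.
Others bid (7, 3): truth gives 0, best alternative gives 0.
Others bid (7, 7): truth gives 0, best alternative gives 0.
(Remaining 10 profiles checked similarly; truth is weakly best in each.)
In every case the truthful bid is at least as good as any alternative, so it is a dominant strategy.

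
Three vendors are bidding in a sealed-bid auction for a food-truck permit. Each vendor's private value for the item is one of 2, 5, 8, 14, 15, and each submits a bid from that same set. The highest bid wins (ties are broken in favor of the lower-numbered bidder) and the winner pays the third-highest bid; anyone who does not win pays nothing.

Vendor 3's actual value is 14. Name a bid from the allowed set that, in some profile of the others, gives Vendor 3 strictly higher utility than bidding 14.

15

Suppose Vendor 1 bids 2 and Vendor 2 bids 14.
Bid 14: loses, pays 0, utility 0.
Bid 15: wins, pays 2, utility 14 - 2 = 12.
So bidding 15 beats truth here (12 > 0).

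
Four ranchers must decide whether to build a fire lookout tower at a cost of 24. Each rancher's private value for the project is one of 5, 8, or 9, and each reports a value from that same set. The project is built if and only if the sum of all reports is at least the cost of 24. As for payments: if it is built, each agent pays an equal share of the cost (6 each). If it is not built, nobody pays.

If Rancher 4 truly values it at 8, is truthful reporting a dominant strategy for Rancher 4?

Consider the case where Rancher 1 reports 5, Rancher 2 reports 5 and Rancher 3 reports 5.
Truthful report 8: project not built, utility 0.
Report 9 instead: project built, pays 6, utility 8 - 6 = 2.
Since 2 > 0, reporting 9 is strictly better here, so truthful reporting is not dominant.

No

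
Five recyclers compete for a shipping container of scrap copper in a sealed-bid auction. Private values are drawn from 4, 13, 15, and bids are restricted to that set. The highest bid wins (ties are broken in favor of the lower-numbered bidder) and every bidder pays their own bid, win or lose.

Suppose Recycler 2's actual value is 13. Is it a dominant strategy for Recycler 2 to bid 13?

Consider the case where Recycler 1 bids 4, Recycler 3 bids 4, Recycler 4 bids 4 and Recycler 5 bids 15.
Truthful bid 13: loses but pays 13, utility -13.
Bid 4 instead: loses but pays 4, utility -4.
Since -4 > -13, bidding 4 is strictly better here, so truthful bidding is not dominant.

No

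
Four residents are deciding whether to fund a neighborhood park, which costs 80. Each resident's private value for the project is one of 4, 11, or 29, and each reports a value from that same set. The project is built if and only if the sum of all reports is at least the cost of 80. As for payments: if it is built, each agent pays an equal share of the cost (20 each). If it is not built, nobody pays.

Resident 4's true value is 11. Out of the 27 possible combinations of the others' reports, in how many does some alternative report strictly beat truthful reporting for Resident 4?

Others report (11, 29, 29): truth gives -9; report 4 gives 0 > -9. Violating.
Others report (29, 11, 29): truth gives -9; report 4 gives 0 > -9. Violating.
Others report (29, 29, 11): truth gives -9; report 4 gives 0 > -9. Violating.
Others report (4, 4, 4): truth gives 0; no alternative beats it.
Others report (4, 4, 11): truth gives 0; no alternative beats it.
(Checking all 27 profiles: 3 have a profitable deviation, 24 do not.)

3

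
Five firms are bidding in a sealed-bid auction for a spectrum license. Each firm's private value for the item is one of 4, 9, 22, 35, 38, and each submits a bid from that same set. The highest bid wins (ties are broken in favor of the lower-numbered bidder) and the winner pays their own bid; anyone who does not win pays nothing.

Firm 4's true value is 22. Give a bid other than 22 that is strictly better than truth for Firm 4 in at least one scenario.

Suppose Firm 1 bids 4, Firm 2 bids 4, Firm 3 bids 4 and Firm 5 bids 4.
Bid 22: wins, pays 22, utility 22 - 22 = 0.
Bid 9: wins, pays 9, utility 22 - 9 = 13.
So bidding 9 beats truth here (13 > 0).

9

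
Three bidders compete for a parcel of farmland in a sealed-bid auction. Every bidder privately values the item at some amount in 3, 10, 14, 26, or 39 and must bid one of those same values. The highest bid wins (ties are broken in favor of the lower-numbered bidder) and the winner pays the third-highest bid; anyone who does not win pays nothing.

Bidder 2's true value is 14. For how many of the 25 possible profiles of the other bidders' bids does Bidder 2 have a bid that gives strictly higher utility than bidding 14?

8

Others bid (3, 26): truth gives 0; bid 26 gives 11 > 0. Violating.
Others bid (3, 39): truth gives 0; bid 39 gives 11 > 0. Violating.
Others bid (10, 26): truth gives 0; bid 26 gives 4 > 0. Violating.
Others bid (10, 39): truth gives 0; bid 39 gives 4 > 0. Violating.
Others bid (3, 3): truth gives 11; no alternative beats it.
Others bid (3, 10): truth gives 11; no alternative beats it.
(Checking all 25 profiles: 8 have a profitable deviation, 17 do not.)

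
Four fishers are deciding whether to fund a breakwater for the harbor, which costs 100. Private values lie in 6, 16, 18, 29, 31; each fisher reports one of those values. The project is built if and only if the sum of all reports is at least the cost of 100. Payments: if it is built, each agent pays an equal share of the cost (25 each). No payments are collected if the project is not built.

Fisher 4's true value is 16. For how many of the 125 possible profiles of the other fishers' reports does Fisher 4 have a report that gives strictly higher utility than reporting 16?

8

Others report (29, 29, 29): truth gives -9; report 6 gives 0 > -9. Violating.
Others report (29, 29, 31): truth gives -9; report 6 gives 0 > -9. Violating.
Others report (29, 31, 29): truth gives -9; report 6 gives 0 > -9. Violating.
Others report (29, 31, 31): truth gives -9; report 6 gives 0 > -9. Violating.
Others report (6, 6, 6): truth gives 0; no alternative beats it.
Others report (6, 6, 16): truth gives 0; no alternative beats it.
(Checking all 125 profiles: 8 have a profitable deviation, 117 do not.)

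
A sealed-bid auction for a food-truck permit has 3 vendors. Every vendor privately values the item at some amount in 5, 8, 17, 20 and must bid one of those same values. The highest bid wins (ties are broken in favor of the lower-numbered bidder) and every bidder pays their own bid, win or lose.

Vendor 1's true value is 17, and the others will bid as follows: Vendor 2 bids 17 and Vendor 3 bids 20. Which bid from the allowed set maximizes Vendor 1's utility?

Bid 5: loses but pays 5, utility -5.
Bid 8: loses but pays 8, utility -8.
Bid 17: loses but pays 17, utility -17.
Bid 20: wins, pays 20, utility 17 - 20 = -3.
The best choice is 20 with utility -3.

20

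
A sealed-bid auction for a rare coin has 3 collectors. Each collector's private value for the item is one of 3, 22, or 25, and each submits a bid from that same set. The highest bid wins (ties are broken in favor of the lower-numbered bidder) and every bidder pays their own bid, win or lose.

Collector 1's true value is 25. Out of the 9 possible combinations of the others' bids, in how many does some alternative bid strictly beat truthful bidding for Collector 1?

4

Others bid (3, 3): truth gives 0; bid 3 gives 22 > 0. Violating.
Others bid (3, 22): truth gives 0; bid 22 gives 3 > 0. Violating.
Others bid (22, 3): truth gives 0; bid 22 gives 3 > 0. Violating.
Others bid (22, 22): truth gives 0; bid 22 gives 3 > 0. Violating.
Others bid (3, 25): truth gives 0; no alternative beats it.
Others bid (22, 25): truth gives 0; no alternative beats it.
(Checking all 9 profiles: 4 have a profitable deviation, 5 do not.)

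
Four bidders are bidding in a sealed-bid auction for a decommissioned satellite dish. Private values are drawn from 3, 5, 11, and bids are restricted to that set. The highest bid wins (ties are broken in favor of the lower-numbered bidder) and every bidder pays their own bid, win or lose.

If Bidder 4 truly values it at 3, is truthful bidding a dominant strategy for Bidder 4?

No

Consider the case where Bidder 1 bids 3, Bidder 2 bids 3 and Bidder 3 bids 3.
Truthful bid 3: loses but pays 3, utility -3.
Bid 5 instead: wins, pays 5, utility 3 - 5 = -2.
Since -2 > -3, bidding 5 is strictly better here, so truthful bidding is not dominant.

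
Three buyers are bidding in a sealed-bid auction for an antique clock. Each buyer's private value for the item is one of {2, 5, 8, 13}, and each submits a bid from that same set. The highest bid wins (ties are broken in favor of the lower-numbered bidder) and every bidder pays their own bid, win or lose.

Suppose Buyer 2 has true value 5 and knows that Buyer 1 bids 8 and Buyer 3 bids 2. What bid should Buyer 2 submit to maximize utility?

2

Bid 2: loses but pays 2, utility -2.
Bid 5: loses but pays 5, utility -5.
Bid 8: loses but pays 8, utility -8.
Bid 13: wins, pays 13, utility 5 - 13 = -8.
The best choice is 2 with utility -2.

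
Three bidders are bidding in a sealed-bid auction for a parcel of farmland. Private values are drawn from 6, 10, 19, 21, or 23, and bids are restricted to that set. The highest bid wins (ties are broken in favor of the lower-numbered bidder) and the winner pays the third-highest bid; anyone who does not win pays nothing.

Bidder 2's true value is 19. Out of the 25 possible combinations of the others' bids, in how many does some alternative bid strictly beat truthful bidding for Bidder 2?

8

Others bid (6, 21): truth gives 0; bid 21 gives 13 > 0. Violating.
Others bid (6, 23): truth gives 0; bid 23 gives 13 > 0. Violating.
Others bid (10, 21): truth gives 0; bid 21 gives 9 > 0. Violating.
Others bid (10, 23): truth gives 0; bid 23 gives 9 > 0. Violating.
Others bid (6, 6): truth gives 13; no alternative beats it.
Others bid (6, 10): truth gives 13; no alternative beats it.
(Checking all 25 profiles: 8 have a profitable deviation, 17 do not.)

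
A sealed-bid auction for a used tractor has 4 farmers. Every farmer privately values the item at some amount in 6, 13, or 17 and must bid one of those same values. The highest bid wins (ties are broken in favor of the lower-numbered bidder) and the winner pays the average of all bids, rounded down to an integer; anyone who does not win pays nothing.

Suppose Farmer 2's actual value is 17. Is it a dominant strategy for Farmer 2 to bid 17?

No

Consider the case where Farmer 1 bids 6, Farmer 3 bids 6 and Farmer 4 bids 6.
Truthful bid 17: wins, pays 8, utility 17 - 8 = 9.
Bid 13 instead: wins, pays 7, utility 17 - 7 = 10.
Since 10 > 9, bidding 13 is strictly better here, so truthful bidding is not dominant.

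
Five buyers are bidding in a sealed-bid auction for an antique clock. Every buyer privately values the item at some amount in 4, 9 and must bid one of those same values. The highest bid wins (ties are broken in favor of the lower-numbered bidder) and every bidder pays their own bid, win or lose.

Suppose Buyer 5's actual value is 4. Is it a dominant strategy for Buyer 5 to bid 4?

Check each profile of the others' bids and compare truth against every alternative bid.
Others bid (4, 4, 4, 9): truth gives -4, best alternative gives -9.
Others bid (4, 4, 9, 4): truth gives -4, best alternative gives -9.
Others bid (4, 4, 9, 9): truth gives -4, best alternative gives -9.
Others bid (4, 9, 4, 4): truth gives -4, best alternative gives -9.
Others bid (4, 9, 4, 9): truth gives -4, best alternative gives -9.
Others bid (4, 9, 9, 4): truth gives -4, best alternative gives -9.
(Remaining 10 profiles checked similarly; truth is weakly best in each.)
In every case the truthful bid is at least as good as any alternative, so it is a dominant strategy.

Yes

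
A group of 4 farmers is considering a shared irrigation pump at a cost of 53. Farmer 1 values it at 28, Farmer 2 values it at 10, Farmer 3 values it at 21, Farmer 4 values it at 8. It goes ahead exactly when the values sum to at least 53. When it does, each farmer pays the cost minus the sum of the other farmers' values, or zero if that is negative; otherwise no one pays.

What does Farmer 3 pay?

Total value 67 ≥ cost 53, so the project is built.
The other farmers' values sum to 46.
Cost minus that sum is 53 - 46 = 7.

7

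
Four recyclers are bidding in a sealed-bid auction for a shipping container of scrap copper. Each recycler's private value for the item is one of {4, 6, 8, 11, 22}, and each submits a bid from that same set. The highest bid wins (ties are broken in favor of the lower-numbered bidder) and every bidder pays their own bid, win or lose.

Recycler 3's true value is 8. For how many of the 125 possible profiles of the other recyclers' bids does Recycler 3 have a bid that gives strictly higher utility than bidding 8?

Others bid (4, 4, 4): truth gives 0; bid 6 gives 2 > 0. Violating.
Others bid (4, 4, 6): truth gives 0; bid 6 gives 2 > 0. Violating.
Others bid (4, 4, 11): truth gives -8; bid 11 gives -3 > -8. Violating.
Others bid (4, 4, 22): truth gives -8; bid 4 gives -4 > -8. Violating.
Others bid (4, 4, 8): truth gives 0; no alternative beats it.
Others bid (4, 6, 4): truth gives 0; no alternative beats it.
(Checking all 125 profiles: 115 have a profitable deviation, 10 do not.)

115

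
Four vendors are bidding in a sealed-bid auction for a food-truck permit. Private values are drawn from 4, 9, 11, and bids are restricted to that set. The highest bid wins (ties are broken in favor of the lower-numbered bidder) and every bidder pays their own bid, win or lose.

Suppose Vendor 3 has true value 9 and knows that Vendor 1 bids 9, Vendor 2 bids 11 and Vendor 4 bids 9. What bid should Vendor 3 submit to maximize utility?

4

Bid 4: loses but pays 4, utility -4.
Bid 9: loses but pays 9, utility -9.
Bid 11: loses but pays 11, utility -11.
The best choice is 4 with utility -4.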